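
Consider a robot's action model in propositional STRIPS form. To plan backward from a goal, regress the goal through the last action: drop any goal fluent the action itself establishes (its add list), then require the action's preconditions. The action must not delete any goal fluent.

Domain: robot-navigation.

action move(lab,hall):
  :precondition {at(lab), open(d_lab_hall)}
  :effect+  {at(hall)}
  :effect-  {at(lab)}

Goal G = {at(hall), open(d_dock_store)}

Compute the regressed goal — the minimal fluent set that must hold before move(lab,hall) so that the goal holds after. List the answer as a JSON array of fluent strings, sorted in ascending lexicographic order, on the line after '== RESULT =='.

Regress:
  G ∩ del = {}  (empty — regression defined)
  G \ add = {at(hall), open(d_dock_store)} \ {at(hall)} = {open(d_dock_store)}
  ∪ pre   = {open(d_dock_store)} ∪ {at(lab), open(d_lab_hall)}
          = {at(lab), open(d_dock_store), open(d_lab_hall)}

== RESULT ==
["at(lab)", "open(d_dock_store)", "open(d_lab_hall)"]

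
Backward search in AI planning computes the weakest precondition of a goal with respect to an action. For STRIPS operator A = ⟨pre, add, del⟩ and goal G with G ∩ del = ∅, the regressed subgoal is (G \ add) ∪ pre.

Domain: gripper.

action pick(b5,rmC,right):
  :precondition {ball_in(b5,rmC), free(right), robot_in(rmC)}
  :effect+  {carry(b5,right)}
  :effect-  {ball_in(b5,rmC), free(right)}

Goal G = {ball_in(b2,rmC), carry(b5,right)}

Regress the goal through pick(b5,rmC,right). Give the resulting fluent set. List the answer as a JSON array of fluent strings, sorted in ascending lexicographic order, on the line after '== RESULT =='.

Compute (G \ add) ∪ pre:
  G ∩ del = {}  (empty — regression defined)
  G \ add = {ball_in(b2,rmC), carry(b5,right)} \ {carry(b5,right)} = {ball_in(b2,rmC)}
  ∪ pre   = {ball_in(b2,rmC)} ∪ {ball_in(b5,rmC), free(right), robot_in(rmC)}
          = {ball_in(b2,rmC), ball_in(b5,rmC), free(right), robot_in(rmC)}

== RESULT ==
["ball_in(b2,rmC)", "ball_in(b5,rmC)", "free(right)", "robot_in(rmC)"]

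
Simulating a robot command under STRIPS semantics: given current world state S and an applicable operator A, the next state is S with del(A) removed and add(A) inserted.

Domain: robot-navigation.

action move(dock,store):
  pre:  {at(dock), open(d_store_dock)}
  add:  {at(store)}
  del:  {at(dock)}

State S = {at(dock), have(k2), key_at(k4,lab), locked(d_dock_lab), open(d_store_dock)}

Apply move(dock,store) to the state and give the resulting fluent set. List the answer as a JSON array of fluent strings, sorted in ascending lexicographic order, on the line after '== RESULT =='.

Progress:
  pre ⊆ S: {at(dock), open(d_store_dock)} ⊆ S  — applicable
  S \ del = {have(k2), key_at(k4,lab), locked(d_dock_lab), open(d_store_dock)}
  ∪ add   = {at(store), have(k2), key_at(k4,lab), locked(d_dock_lab), open(d_store_dock)}

== RESULT ==
["at(store)", "have(k2)", "key_at(k4,lab)", "locked(d_dock_lab)", "open(d_store_dock)"]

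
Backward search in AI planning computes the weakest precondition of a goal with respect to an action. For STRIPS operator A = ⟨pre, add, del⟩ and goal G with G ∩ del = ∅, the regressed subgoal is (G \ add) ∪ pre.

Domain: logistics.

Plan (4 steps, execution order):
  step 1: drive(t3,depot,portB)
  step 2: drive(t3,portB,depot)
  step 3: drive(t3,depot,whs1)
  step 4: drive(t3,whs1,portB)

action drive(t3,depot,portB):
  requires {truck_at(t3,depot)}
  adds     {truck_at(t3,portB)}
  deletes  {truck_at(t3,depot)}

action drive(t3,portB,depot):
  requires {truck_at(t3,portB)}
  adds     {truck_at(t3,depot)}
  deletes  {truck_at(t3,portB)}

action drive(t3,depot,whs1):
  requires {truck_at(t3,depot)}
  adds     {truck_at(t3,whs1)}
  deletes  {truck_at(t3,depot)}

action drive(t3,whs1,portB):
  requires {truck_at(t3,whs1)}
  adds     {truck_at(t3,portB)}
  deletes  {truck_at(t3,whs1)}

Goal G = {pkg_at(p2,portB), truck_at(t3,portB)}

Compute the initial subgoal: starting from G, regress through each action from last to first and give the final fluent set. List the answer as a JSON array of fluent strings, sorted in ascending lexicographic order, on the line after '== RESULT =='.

Regress step by step:
  through step 4 (drive(t3,whs1,portB)): drop {truck_at(t3,portB)}, keep {pkg_at(p2,portB)}, require {truck_at(t3,whs1)}
    → {pkg_at(p2,portB), truck_at(t3,whs1)}
  through step 3 (drive(t3,depot,whs1)): drop {truck_at(t3,whs1)}, keep {pkg_at(p2,portB)}, require {truck_at(t3,depot)}
    → {pkg_at(p2,portB), truck_at(t3,depot)}
  through step 2 (drive(t3,portB,depot)): drop {truck_at(t3,depot)}, keep {pkg_at(p2,portB)}, require {truck_at(t3,portB)}
    → {pkg_at(p2,portB), truck_at(t3,portB)}
  through step 1 (drive(t3,depot,portB)): drop {truck_at(t3,portB)}, keep {pkg_at(p2,portB)}, require {truck_at(t3,depot)}
    → {pkg_at(p2,portB), truck_at(t3,depot)}

== RESULT ==
["pkg_at(p2,portB)", "truck_at(t3,depot)"]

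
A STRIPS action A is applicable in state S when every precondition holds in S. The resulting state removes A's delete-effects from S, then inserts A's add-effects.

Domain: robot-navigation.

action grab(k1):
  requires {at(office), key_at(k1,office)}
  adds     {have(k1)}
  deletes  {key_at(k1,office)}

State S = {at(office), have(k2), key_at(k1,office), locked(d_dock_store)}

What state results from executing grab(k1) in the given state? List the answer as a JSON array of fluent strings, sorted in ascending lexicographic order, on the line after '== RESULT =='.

Progress:
  pre ⊆ S: {at(office), key_at(k1,office)} ⊆ S  — applicable
  S \ del = {at(office), have(k2), locked(d_dock_store)}
  ∪ add   = {at(office), have(k1), have(k2), locked(d_dock_store)}

== RESULT ==
["at(office)", "have(k1)", "have(k2)", "locked(d_dock_store)"]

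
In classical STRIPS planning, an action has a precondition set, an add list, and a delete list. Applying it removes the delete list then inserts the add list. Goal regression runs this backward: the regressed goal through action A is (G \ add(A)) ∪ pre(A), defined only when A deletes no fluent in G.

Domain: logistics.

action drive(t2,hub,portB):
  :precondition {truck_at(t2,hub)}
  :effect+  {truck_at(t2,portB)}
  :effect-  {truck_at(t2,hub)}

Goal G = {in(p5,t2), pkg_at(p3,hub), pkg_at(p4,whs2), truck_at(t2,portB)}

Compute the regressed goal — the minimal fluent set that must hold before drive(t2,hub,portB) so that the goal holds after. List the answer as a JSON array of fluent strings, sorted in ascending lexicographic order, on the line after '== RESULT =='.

Compute (G \ add) ∪ pre:
  G ∩ del = {}  (empty — regression defined)
  G \ add = {in(p5,t2), pkg_at(p3,hub), pkg_at(p4,whs2), truck_at(t2,portB)} \ {truck_at(t2,portB)} = {in(p5,t2), pkg_at(p3,hub), pkg_at(p4,whs2)}
  ∪ pre   = {in(p5,t2), pkg_at(p3,hub), pkg_at(p4,whs2)} ∪ {truck_at(t2,hub)}
          = {in(p5,t2), pkg_at(p3,hub), pkg_at(p4,whs2), truck_at(t2,hub)}

== RESULT ==
["in(p5,t2)", "pkg_at(p3,hub)", "pkg_at(p4,whs2)", "truck_at(t2,hub)"]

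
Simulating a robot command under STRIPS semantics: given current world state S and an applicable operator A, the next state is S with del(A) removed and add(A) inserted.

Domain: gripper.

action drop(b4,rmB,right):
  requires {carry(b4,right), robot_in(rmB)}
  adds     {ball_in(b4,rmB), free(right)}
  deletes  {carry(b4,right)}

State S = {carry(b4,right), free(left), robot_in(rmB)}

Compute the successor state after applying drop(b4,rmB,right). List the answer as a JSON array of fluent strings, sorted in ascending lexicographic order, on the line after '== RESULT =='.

Compute (S \ del) ∪ add:
  pre ⊆ S: {carry(b4,right), robot_in(rmB)} ⊆ S  — applicable
  S \ del = {free(left), robot_in(rmB)}
  ∪ add   = {ball_in(b4,rmB), free(left), free(right), robot_in(rmB)}

== RESULT ==
["ball_in(b4,rmB)", "free(left)", "free(right)", "robot_in(rmB)"]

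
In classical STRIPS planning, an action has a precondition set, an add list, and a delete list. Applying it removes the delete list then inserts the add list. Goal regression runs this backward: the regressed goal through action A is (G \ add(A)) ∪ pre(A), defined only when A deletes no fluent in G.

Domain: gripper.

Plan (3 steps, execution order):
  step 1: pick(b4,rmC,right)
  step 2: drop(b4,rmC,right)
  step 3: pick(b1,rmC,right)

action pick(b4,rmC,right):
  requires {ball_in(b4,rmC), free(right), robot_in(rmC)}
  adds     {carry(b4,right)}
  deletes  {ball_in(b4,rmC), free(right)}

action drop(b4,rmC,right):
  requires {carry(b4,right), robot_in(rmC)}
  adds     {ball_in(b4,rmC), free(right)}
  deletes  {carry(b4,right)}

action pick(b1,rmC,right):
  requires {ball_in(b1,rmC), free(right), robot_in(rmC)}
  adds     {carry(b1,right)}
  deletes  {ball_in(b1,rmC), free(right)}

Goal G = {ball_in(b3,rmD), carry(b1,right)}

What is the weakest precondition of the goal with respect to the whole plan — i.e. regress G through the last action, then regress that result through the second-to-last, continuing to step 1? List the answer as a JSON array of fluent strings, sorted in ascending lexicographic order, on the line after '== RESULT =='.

Work backward from the goal:
  through step 3 (pick(b1,rmC,right)): drop {carry(b1,right)}, keep {ball_in(b3,rmD)}, require {ball_in(b1,rmC), free(right), robot_in(rmC)}
    → {ball_in(b1,rmC), ball_in(b3,rmD), free(right), robot_in(rmC)}
  through step 2 (drop(b4,rmC,right)): drop {free(right)}, keep {ball_in(b1,rmC), ball_in(b3,rmD), robot_in(rmC)}, require {carry(b4,right), robot_in(rmC)}
    → {ball_in(b1,rmC), ball_in(b3,rmD), carry(b4,right), robot_in(rmC)}
  through step 1 (pick(b4,rmC,right)): drop {carry(b4,right)}, keep {ball_in(b1,rmC), ball_in(b3,rmD), robot_in(rmC)}, require {ball_in(b4,rmC), free(right), robot_in(rmC)}
    → {ball_in(b1,rmC), ball_in(b3,rmD), ball_in(b4,rmC), free(right), robot_in(rmC)}

== RESULT ==
["ball_in(b1,rmC)", "ball_in(b3,rmD)", "ball_in(b4,rmC)", "free(right)", "robot_in(rmC)"]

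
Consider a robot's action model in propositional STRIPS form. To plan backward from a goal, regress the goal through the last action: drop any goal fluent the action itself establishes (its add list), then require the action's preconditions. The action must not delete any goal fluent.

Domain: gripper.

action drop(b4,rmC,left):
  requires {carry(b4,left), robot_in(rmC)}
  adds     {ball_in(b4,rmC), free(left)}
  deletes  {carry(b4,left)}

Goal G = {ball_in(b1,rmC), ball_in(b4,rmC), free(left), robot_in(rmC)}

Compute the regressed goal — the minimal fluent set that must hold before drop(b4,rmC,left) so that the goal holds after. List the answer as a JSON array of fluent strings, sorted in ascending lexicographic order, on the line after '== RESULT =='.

Compute (G \ add) ∪ pre:
  G ∩ del = {}  (empty — regression defined)
  G \ add = {ball_in(b1,rmC), ball_in(b4,rmC), free(left), robot_in(rmC)} \ {ball_in(b4,rmC), free(left)} = {ball_in(b1,rmC), robot_in(rmC)}
  ∪ pre   = {ball_in(b1,rmC), robot_in(rmC)} ∪ {carry(b4,left), robot_in(rmC)}
          = {ball_in(b1,rmC), carry(b4,left), robot_in(rmC)}

== RESULT ==
["ball_in(b1,rmC)", "carry(b4,left)", "robot_in(rmC)"]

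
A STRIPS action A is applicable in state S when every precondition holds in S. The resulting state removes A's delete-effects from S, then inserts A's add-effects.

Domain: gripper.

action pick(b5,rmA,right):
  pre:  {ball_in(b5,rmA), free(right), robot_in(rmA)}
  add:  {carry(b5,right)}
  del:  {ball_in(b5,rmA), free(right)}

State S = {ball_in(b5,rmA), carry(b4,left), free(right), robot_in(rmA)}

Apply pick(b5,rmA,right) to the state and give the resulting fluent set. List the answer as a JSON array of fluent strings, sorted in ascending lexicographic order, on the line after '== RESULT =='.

Compute (S \ del) ∪ add:
  pre ⊆ S: {ball_in(b5,rmA), free(right), robot_in(rmA)} ⊆ S  — applicable
  S \ del = {carry(b4,left), robot_in(rmA)}
  ∪ add   = {carry(b4,left), carry(b5,right), robot_in(rmA)}

== RESULT ==
["carry(b4,left)", "carry(b5,right)", "robot_in(rmA)"]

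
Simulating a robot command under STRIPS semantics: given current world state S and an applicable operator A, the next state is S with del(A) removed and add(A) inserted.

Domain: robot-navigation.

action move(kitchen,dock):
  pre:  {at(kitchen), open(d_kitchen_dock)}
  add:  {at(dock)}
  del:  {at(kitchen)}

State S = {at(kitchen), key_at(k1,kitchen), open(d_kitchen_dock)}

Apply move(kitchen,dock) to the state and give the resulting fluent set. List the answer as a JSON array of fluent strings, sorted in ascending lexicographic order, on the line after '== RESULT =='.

Progress:
  pre ⊆ S: {at(kitchen), open(d_kitchen_dock)} ⊆ S  — applicable
  S \ del = {key_at(k1,kitchen), open(d_kitchen_dock)}
  ∪ add   = {at(dock), key_at(k1,kitchen), open(d_kitchen_dock)}

== RESULT ==
["at(dock)", "key_at(k1,kitchen)", "open(d_kitchen_dock)"]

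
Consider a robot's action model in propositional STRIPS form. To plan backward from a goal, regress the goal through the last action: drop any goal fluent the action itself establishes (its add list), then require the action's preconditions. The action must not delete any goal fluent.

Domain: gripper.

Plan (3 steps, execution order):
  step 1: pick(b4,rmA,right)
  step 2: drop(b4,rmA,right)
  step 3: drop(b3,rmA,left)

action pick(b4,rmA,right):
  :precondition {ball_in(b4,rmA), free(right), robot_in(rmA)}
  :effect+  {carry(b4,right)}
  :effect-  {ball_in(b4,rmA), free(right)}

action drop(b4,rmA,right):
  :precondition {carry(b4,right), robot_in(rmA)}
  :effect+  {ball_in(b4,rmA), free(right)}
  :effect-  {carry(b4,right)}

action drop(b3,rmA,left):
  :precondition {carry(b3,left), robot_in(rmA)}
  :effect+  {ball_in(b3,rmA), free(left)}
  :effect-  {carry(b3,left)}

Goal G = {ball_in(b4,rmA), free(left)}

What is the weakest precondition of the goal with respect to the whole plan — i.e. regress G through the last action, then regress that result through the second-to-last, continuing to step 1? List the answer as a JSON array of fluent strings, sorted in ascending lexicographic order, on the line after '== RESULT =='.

Regress step by step:
  through step 3 (drop(b3,rmA,left)): drop {free(left)}, keep {ball_in(b4,rmA)}, require {carry(b3,left), robot_in(rmA)}
    → {ball_in(b4,rmA), carry(b3,left), robot_in(rmA)}
  through step 2 (drop(b4,rmA,right)): drop {ball_in(b4,rmA)}, keep {carry(b3,left), robot_in(rmA)}, require {carry(b4,right), robot_in(rmA)}
    → {carry(b3,left), carry(b4,right), robot_in(rmA)}
  through step 1 (pick(b4,rmA,right)): drop {carry(b4,right)}, keep {carry(b3,left), robot_in(rmA)}, require {ball_in(b4,rmA), free(right), robot_in(rmA)}
    → {ball_in(b4,rmA), carry(b3,left), free(right), robot_in(rmA)}

== RESULT ==
["ball_in(b4,rmA)", "carry(b3,left)", "free(right)", "robot_in(rmA)"]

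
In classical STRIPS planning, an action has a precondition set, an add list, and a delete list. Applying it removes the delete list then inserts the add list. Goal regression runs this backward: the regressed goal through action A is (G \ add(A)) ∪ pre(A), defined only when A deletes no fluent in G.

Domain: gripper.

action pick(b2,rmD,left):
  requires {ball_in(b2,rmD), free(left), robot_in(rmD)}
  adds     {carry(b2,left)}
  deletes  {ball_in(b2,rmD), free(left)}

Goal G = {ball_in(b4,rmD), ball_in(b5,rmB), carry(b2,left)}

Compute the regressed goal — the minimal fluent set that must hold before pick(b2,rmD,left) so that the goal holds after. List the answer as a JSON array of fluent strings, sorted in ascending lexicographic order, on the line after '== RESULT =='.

Regress:
  G ∩ del = {}  (empty — regression defined)
  G \ add = {ball_in(b4,rmD), ball_in(b5,rmB), carry(b2,left)} \ {carry(b2,left)} = {ball_in(b4,rmD), ball_in(b5,rmB)}
  ∪ pre   = {ball_in(b4,rmD), ball_in(b5,rmB)} ∪ {ball_in(b2,rmD), free(left), robot_in(rmD)}
          = {ball_in(b2,rmD), ball_in(b4,rmD), ball_in(b5,rmB), free(left), robot_in(rmD)}

== RESULT ==
["ball_in(b2,rmD)", "ball_in(b4,rmD)", "ball_in(b5,rmB)", "free(left)", "robot_in(rmD)"]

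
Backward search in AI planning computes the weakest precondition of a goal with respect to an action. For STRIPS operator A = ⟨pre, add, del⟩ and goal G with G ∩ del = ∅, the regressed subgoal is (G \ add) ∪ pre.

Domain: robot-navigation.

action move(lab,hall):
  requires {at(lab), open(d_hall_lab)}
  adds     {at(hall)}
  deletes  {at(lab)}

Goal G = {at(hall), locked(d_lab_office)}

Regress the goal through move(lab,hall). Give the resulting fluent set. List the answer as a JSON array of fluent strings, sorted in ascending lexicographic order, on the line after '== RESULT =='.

Compute (G \ add) ∪ pre:
  G ∩ del = {}  (empty — regression defined)
  G \ add = {at(hall), locked(d_lab_office)} \ {at(hall)} = {locked(d_lab_office)}
  ∪ pre   = {locked(d_lab_office)} ∪ {at(lab), open(d_hall_lab)}
          = {at(lab), locked(d_lab_office), open(d_hall_lab)}

== RESULT ==
["at(lab)", "locked(d_lab_office)", "open(d_hall_lab)"]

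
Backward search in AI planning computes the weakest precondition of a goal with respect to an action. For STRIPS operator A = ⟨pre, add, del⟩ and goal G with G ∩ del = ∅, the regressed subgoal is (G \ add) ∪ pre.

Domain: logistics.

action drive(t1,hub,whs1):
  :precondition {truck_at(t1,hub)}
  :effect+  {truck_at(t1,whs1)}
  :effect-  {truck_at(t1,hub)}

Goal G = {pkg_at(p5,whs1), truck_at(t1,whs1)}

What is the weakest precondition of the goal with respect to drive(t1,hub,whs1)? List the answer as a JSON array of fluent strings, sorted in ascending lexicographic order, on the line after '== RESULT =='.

Compute (G \ add) ∪ pre:
  G ∩ del = {}  (empty — regression defined)
  G \ add = {pkg_at(p5,whs1), truck_at(t1,whs1)} \ {truck_at(t1,whs1)} = {pkg_at(p5,whs1)}
  ∪ pre   = {pkg_at(p5,whs1)} ∪ {truck_at(t1,hub)}
          = {pkg_at(p5,whs1), truck_at(t1,hub)}

== RESULT ==
["pkg_at(p5,whs1)", "truck_at(t1,hub)"]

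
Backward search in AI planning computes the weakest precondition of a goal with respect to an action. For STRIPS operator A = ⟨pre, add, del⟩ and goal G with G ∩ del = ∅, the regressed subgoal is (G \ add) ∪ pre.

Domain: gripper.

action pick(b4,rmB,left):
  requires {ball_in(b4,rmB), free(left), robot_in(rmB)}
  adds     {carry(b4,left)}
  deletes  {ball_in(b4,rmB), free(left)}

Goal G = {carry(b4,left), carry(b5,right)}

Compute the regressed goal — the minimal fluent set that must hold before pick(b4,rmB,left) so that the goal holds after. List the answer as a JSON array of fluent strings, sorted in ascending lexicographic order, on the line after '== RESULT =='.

Compute (G \ add) ∪ pre:
  G ∩ del = {}  (empty — regression defined)
  G \ add = {carry(b4,left), carry(b5,right)} \ {carry(b4,left)} = {carry(b5,right)}
  ∪ pre   = {carry(b5,right)} ∪ {ball_in(b4,rmB), free(left), robot_in(rmB)}
          = {ball_in(b4,rmB), carry(b5,right), free(left), robot_in(rmB)}

== RESULT ==
["ball_in(b4,rmB)", "carry(b5,right)", "free(left)", "robot_in(rmB)"]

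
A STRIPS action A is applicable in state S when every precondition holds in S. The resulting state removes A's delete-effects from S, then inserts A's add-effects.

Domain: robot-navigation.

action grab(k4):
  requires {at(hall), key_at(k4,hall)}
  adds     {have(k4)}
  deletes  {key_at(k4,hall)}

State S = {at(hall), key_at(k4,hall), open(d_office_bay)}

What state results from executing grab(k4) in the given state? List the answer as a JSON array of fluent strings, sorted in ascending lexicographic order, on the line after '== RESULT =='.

Progress:
  pre ⊆ S: {at(hall), key_at(k4,hall)} ⊆ S  — applicable
  S \ del = {at(hall), open(d_office_bay)}
  ∪ add   = {at(hall), have(k4), open(d_office_bay)}

== RESULT ==
["at(hall)", "have(k4)", "open(d_office_bay)"]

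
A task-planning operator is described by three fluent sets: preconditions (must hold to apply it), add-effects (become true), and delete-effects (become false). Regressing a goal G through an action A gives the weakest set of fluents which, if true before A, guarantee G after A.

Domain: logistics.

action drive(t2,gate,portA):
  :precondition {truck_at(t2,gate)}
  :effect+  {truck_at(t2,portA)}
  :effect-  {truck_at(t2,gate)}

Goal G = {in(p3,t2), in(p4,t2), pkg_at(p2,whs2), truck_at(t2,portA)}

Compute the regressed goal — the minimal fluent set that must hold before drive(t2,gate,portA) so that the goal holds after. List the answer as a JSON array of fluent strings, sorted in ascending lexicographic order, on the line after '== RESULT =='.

Regress:
  G ∩ del = {}  (empty — regression defined)
  G \ add = {in(p3,t2), in(p4,t2), pkg_at(p2,whs2), truck_at(t2,portA)} \ {truck_at(t2,portA)} = {in(p3,t2), in(p4,t2), pkg_at(p2,whs2)}
  ∪ pre   = {in(p3,t2), in(p4,t2), pkg_at(p2,whs2)} ∪ {truck_at(t2,gate)}
          = {in(p3,t2), in(p4,t2), pkg_at(p2,whs2), truck_at(t2,gate)}

== RESULT ==
["in(p3,t2)", "in(p4,t2)", "pkg_at(p2,whs2)", "truck_at(t2,gate)"]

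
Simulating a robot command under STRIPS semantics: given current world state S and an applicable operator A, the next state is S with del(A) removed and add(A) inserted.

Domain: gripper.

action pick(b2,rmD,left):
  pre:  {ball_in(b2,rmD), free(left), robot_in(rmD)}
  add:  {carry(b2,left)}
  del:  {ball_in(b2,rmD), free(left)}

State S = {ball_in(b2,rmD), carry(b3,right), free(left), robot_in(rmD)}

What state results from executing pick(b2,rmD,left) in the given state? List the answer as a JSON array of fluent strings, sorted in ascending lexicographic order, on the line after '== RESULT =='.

Compute (S \ del) ∪ add:
  pre ⊆ S: {ball_in(b2,rmD), free(left), robot_in(rmD)} ⊆ S  — applicable
  S \ del = {carry(b3,right), robot_in(rmD)}
  ∪ add   = {carry(b2,left), carry(b3,right), robot_in(rmD)}

== RESULT ==
["carry(b2,left)", "carry(b3,right)", "robot_in(rmD)"]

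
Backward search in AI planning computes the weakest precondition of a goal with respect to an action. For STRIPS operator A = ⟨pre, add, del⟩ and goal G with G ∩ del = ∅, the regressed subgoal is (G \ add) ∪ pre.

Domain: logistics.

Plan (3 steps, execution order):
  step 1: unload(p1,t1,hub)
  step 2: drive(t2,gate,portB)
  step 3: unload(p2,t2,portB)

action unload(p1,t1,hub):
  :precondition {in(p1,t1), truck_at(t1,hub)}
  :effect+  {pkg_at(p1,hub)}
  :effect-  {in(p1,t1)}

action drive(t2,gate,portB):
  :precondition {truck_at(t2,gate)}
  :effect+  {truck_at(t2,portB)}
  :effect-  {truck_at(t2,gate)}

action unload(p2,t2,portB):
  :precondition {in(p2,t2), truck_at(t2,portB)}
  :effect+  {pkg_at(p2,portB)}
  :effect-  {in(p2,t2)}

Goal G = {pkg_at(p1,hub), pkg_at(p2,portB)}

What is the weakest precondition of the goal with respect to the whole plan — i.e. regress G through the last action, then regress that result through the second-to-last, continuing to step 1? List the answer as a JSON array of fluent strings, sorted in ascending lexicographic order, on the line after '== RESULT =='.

Regress step by step:
  through step 3 (unload(p2,t2,portB)): drop {pkg_at(p2,portB)}, keep {pkg_at(p1,hub)}, require {in(p2,t2), truck_at(t2,portB)}
    → {in(p2,t2), pkg_at(p1,hub), truck_at(t2,portB)}
  through step 2 (drive(t2,gate,portB)): drop {truck_at(t2,portB)}, keep {in(p2,t2), pkg_at(p1,hub)}, require {truck_at(t2,gate)}
    → {in(p2,t2), pkg_at(p1,hub), truck_at(t2,gate)}
  through step 1 (unload(p1,t1,hub)): drop {pkg_at(p1,hub)}, keep {in(p2,t2), truck_at(t2,gate)}, require {in(p1,t1), truck_at(t1,hub)}
    → {in(p1,t1), in(p2,t2), truck_at(t1,hub), truck_at(t2,gate)}

== RESULT ==
["in(p1,t1)", "in(p2,t2)", "truck_at(t1,hub)", "truck_at(t2,gate)"]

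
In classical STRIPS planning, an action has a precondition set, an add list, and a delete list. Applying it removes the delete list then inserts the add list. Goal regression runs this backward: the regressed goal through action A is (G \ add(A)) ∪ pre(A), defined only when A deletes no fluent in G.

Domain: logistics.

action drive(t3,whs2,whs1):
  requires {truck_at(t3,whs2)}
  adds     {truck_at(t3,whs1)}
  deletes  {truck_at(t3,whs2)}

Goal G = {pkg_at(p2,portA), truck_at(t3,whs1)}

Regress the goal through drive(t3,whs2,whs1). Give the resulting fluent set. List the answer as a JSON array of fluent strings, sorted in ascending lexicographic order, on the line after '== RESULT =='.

Regress:
  G ∩ del = {}  (empty — regression defined)
  G \ add = {pkg_at(p2,portA), truck_at(t3,whs1)} \ {truck_at(t3,whs1)} = {pkg_at(p2,portA)}
  ∪ pre   = {pkg_at(p2,portA)} ∪ {truck_at(t3,whs2)}
          = {pkg_at(p2,portA), truck_at(t3,whs2)}

== RESULT ==
["pkg_at(p2,portA)", "truck_at(t3,whs2)"]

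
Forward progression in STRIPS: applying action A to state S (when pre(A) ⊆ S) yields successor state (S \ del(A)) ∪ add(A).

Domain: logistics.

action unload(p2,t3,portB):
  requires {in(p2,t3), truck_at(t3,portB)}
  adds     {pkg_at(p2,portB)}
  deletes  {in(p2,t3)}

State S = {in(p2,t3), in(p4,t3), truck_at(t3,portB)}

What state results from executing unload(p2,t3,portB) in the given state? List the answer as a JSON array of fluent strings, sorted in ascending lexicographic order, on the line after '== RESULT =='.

Progress:
  pre ⊆ S: {in(p2,t3), truck_at(t3,portB)} ⊆ S  — applicable
  S \ del = {in(p4,t3), truck_at(t3,portB)}
  ∪ add   = {in(p4,t3), pkg_at(p2,portB), truck_at(t3,portB)}

== RESULT ==
["in(p4,t3)", "pkg_at(p2,portB)", "truck_at(t3,portB)"]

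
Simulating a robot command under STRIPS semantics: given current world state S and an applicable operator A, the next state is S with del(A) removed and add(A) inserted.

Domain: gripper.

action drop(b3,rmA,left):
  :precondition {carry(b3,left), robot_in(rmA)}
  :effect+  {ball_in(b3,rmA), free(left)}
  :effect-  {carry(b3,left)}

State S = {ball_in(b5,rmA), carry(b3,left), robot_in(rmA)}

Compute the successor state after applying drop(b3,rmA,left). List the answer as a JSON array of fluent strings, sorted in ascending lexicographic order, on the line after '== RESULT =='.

Progress:
  pre ⊆ S: {carry(b3,left), robot_in(rmA)} ⊆ S  — applicable
  S \ del = {ball_in(b5,rmA), robot_in(rmA)}
  ∪ add   = {ball_in(b3,rmA), ball_in(b5,rmA), free(left), robot_in(rmA)}

== RESULT ==
["ball_in(b3,rmA)", "ball_in(b5,rmA)", "free(left)", "robot_in(rmA)"]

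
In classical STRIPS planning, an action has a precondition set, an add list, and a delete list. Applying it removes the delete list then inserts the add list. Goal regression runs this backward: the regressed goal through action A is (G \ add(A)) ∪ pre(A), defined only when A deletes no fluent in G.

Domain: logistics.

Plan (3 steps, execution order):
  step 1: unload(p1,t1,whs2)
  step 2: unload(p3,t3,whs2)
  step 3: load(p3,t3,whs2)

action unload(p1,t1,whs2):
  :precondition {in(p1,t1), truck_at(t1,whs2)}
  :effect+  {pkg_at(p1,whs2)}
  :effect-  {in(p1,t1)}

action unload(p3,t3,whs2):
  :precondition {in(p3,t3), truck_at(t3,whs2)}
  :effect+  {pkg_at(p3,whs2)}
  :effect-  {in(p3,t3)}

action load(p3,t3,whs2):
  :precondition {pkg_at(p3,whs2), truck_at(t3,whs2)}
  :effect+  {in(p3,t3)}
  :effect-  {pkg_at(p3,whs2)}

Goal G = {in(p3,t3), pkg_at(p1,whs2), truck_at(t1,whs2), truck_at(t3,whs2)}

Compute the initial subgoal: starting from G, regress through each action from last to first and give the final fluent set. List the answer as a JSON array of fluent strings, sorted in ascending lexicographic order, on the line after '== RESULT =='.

Regress step by step:
  through step 3 (load(p3,t3,whs2)): drop {in(p3,t3)}, keep {pkg_at(p1,whs2), truck_at(t1,whs2), truck_at(t3,whs2)}, require {pkg_at(p3,whs2), truck_at(t3,whs2)}
    → {pkg_at(p1,whs2), pkg_at(p3,whs2), truck_at(t1,whs2), truck_at(t3,whs2)}
  through step 2 (unload(p3,t3,whs2)): drop {pkg_at(p3,whs2)}, keep {pkg_at(p1,whs2), truck_at(t1,whs2), truck_at(t3,whs2)}, require {in(p3,t3), truck_at(t3,whs2)}
    → {in(p3,t3), pkg_at(p1,whs2), truck_at(t1,whs2), truck_at(t3,whs2)}
  through step 1 (unload(p1,t1,whs2)): drop {pkg_at(p1,whs2)}, keep {in(p3,t3), truck_at(t1,whs2), truck_at(t3,whs2)}, require {in(p1,t1), truck_at(t1,whs2)}
    → {in(p1,t1), in(p3,t3), truck_at(t1,whs2), truck_at(t3,whs2)}

== RESULT ==
["in(p1,t1)", "in(p3,t3)", "truck_at(t1,whs2)", "truck_at(t3,whs2)"]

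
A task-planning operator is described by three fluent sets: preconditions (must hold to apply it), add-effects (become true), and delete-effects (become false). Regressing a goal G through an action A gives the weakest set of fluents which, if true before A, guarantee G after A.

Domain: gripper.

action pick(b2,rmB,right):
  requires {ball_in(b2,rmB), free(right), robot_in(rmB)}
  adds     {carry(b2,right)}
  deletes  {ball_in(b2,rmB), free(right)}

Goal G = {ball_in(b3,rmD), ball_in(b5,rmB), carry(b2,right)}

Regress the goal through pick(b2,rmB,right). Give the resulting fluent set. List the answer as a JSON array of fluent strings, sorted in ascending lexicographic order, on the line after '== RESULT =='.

Compute (G \ add) ∪ pre:
  G ∩ del = {}  (empty — regression defined)
  G \ add = {ball_in(b3,rmD), ball_in(b5,rmB), carry(b2,right)} \ {carry(b2,right)} = {ball_in(b3,rmD), ball_in(b5,rmB)}
  ∪ pre   = {ball_in(b3,rmD), ball_in(b5,rmB)} ∪ {ball_in(b2,rmB), free(right), robot_in(rmB)}
          = {ball_in(b2,rmB), ball_in(b3,rmD), ball_in(b5,rmB), free(right), robot_in(rmB)}

== RESULT ==
["ball_in(b2,rmB)", "ball_in(b3,rmD)", "ball_in(b5,rmB)", "free(right)", "robot_in(rmB)"]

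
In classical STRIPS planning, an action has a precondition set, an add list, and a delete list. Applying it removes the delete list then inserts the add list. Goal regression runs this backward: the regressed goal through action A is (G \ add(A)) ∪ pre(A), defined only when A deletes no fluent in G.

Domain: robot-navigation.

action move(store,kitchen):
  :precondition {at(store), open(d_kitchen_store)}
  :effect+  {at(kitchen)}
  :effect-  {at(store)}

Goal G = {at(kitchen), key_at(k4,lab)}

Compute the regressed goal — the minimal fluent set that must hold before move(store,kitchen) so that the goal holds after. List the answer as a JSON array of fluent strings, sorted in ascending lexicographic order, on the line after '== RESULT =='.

Compute (G \ add) ∪ pre:
  G ∩ del = {}  (empty — regression defined)
  G \ add = {at(kitchen), key_at(k4,lab)} \ {at(kitchen)} = {key_at(k4,lab)}
  ∪ pre   = {key_at(k4,lab)} ∪ {at(store), open(d_kitchen_store)}
          = {at(store), key_at(k4,lab), open(d_kitchen_store)}

== RESULT ==
["at(store)", "key_at(k4,lab)", "open(d_kitchen_store)"]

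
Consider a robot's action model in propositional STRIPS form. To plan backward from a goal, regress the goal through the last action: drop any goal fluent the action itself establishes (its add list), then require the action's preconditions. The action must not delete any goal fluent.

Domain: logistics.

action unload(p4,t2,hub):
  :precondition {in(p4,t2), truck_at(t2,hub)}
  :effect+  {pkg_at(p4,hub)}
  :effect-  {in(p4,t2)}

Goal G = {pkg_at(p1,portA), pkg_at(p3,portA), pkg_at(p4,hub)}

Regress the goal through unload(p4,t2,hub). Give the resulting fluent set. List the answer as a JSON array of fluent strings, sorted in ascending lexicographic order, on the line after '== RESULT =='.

Compute (G \ add) ∪ pre:
  G ∩ del = {}  (empty — regression defined)
  G \ add = {pkg_at(p1,portA), pkg_at(p3,portA), pkg_at(p4,hub)} \ {pkg_at(p4,hub)} = {pkg_at(p1,portA), pkg_at(p3,portA)}
  ∪ pre   = {pkg_at(p1,portA), pkg_at(p3,portA)} ∪ {in(p4,t2), truck_at(t2,hub)}
          = {in(p4,t2), pkg_at(p1,portA), pkg_at(p3,portA), truck_at(t2,hub)}

== RESULT ==
["in(p4,t2)", "pkg_at(p1,portA)", "pkg_at(p3,portA)", "truck_at(t2,hub)"]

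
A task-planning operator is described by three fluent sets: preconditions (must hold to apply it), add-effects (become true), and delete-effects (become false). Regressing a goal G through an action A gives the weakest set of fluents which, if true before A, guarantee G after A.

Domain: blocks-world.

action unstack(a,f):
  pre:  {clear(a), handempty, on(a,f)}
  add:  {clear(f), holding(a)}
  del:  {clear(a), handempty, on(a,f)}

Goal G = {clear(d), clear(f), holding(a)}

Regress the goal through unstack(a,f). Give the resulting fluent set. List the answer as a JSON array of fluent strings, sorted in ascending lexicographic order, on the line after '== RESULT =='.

Regress:
  G ∩ del = {}  (empty — regression defined)
  G \ add = {clear(d), clear(f), holding(a)} \ {clear(f), holding(a)} = {clear(d)}
  ∪ pre   = {clear(d)} ∪ {clear(a), handempty, on(a,f)}
          = {clear(a), clear(d), handempty, on(a,f)}

== RESULT ==
["clear(a)", "clear(d)", "handempty", "on(a,f)"]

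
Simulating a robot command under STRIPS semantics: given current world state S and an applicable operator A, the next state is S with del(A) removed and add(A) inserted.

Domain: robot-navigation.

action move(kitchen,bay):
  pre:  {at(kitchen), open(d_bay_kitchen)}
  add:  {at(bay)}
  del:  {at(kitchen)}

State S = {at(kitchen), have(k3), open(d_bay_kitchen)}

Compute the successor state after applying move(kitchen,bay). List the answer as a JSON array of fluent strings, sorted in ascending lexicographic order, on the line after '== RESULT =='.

Progress:
  pre ⊆ S: {at(kitchen), open(d_bay_kitchen)} ⊆ S  — applicable
  S \ del = {have(k3), open(d_bay_kitchen)}
  ∪ add   = {at(bay), have(k3), open(d_bay_kitchen)}

== RESULT ==
["at(bay)", "have(k3)", "open(d_bay_kitchen)"]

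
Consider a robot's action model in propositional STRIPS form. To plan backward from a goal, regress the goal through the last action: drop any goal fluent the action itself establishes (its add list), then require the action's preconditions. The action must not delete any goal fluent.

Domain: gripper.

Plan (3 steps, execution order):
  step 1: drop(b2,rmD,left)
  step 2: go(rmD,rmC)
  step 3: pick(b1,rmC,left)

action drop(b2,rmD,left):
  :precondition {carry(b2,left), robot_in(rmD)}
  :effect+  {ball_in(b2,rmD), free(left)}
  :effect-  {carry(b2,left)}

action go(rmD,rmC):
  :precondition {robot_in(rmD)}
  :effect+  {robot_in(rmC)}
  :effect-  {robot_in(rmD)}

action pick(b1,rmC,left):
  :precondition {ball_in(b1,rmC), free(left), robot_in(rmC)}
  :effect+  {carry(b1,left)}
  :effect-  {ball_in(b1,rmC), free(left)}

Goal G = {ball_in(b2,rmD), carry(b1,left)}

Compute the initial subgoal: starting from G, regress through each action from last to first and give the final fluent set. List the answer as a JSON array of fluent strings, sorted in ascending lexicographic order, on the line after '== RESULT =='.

Regress step by step:
  through step 3 (pick(b1,rmC,left)): drop {carry(b1,left)}, keep {ball_in(b2,rmD)}, require {ball_in(b1,rmC), free(left), robot_in(rmC)}
    → {ball_in(b1,rmC), ball_in(b2,rmD), free(left), robot_in(rmC)}
  through step 2 (go(rmD,rmC)): drop {robot_in(rmC)}, keep {ball_in(b1,rmC), ball_in(b2,rmD), free(left)}, require {robot_in(rmD)}
    → {ball_in(b1,rmC), ball_in(b2,rmD), free(left), robot_in(rmD)}
  through step 1 (drop(b2,rmD,left)): drop {ball_in(b2,rmD), free(left)}, keep {ball_in(b1,rmC), robot_in(rmD)}, require {carry(b2,left), robot_in(rmD)}
    → {ball_in(b1,rmC), carry(b2,left), robot_in(rmD)}

== RESULT ==
["ball_in(b1,rmC)", "carry(b2,left)", "robot_in(rmD)"]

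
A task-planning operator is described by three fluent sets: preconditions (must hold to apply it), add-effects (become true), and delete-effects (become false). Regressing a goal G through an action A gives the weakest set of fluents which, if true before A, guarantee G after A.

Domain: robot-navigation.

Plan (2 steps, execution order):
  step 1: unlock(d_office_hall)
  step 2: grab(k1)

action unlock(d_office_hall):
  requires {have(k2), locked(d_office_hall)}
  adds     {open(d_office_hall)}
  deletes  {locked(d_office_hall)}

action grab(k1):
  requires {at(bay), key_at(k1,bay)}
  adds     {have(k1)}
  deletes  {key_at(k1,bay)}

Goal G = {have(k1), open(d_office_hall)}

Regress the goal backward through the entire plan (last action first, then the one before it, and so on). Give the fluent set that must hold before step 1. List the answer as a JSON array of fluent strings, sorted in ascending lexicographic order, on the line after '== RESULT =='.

Regress step by step:
  through step 2 (grab(k1)): drop {have(k1)}, keep {open(d_office_hall)}, require {at(bay), key_at(k1,bay)}
    → {at(bay), key_at(k1,bay), open(d_office_hall)}
  through step 1 (unlock(d_office_hall)): drop {open(d_office_hall)}, keep {at(bay), key_at(k1,bay)}, require {have(k2), locked(d_office_hall)}
    → {at(bay), have(k2), key_at(k1,bay), locked(d_office_hall)}

== RESULT ==
["at(bay)", "have(k2)", "key_at(k1,bay)", "locked(d_office_hall)"]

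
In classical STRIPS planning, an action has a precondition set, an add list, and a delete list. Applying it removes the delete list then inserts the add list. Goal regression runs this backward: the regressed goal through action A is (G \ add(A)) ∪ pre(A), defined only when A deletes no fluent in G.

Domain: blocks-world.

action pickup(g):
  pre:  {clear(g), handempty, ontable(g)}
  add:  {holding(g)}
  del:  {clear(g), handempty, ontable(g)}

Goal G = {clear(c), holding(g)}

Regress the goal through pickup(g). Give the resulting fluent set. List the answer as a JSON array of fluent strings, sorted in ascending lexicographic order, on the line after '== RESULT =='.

Regress:
  G ∩ del = {}  (empty — regression defined)
  G \ add = {clear(c), holding(g)} \ {holding(g)} = {clear(c)}
  ∪ pre   = {clear(c)} ∪ {clear(g), handempty, ontable(g)}
          = {clear(c), clear(g), handempty, ontable(g)}

== RESULT ==
["clear(c)", "clear(g)", "handempty", "ontable(g)"]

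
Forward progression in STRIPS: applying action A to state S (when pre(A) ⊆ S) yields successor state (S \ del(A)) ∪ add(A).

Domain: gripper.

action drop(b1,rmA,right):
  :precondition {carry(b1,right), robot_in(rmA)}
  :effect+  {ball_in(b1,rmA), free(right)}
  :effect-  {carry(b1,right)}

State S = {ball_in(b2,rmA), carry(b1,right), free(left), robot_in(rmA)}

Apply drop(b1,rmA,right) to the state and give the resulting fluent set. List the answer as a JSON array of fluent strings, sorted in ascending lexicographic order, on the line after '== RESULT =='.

Progress:
  pre ⊆ S: {carry(b1,right), robot_in(rmA)} ⊆ S  — applicable
  S \ del = {ball_in(b2,rmA), free(left), robot_in(rmA)}
  ∪ add   = {ball_in(b1,rmA), ball_in(b2,rmA), free(left), free(right), robot_in(rmA)}

== RESULT ==
["ball_in(b1,rmA)", "ball_in(b2,rmA)", "free(left)", "free(right)", "robot_in(rmA)"]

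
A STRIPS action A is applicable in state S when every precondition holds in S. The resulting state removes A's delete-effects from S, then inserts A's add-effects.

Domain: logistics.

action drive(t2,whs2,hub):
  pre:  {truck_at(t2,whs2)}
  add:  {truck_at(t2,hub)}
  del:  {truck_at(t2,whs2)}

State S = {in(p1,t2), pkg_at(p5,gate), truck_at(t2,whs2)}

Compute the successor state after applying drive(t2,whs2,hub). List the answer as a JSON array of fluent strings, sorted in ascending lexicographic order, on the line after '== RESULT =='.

Compute (S \ del) ∪ add:
  pre ⊆ S: {truck_at(t2,whs2)} ⊆ S  — applicable
  S \ del = {in(p1,t2), pkg_at(p5,gate)}
  ∪ add   = {in(p1,t2), pkg_at(p5,gate), truck_at(t2,hub)}

== RESULT ==
["in(p1,t2)", "pkg_at(p5,gate)", "truck_at(t2,hub)"]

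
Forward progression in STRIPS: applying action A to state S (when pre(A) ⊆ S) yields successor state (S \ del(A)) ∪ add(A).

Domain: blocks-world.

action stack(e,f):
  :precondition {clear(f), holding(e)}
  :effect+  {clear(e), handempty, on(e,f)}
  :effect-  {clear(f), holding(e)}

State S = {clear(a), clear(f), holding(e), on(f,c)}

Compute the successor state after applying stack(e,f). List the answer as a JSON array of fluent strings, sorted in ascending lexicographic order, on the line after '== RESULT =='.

Compute (S \ del) ∪ add:
  pre ⊆ S: {clear(f), holding(e)} ⊆ S  — applicable
  S \ del = {clear(a), on(f,c)}
  ∪ add   = {clear(a), clear(e), handempty, on(e,f), on(f,c)}

== RESULT ==
["clear(a)", "clear(e)", "handempty", "on(e,f)", "on(f,c)"]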